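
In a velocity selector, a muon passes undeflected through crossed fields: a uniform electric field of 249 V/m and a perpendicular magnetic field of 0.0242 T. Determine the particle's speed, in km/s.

For zero net force, qE = qvB, so v = E/B.
v = (249) / (0.0242) = 1.03×10^4 m/s.

v ≈ 10.3 km/s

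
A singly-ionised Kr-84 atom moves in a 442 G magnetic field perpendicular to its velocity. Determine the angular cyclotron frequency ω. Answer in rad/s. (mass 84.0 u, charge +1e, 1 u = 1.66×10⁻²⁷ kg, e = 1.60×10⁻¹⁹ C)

ω = qB/m = (1×1.60×10^-19)(0.0442) / (1.39×10^-25) = 5.07×10^4 rad/s.

ω ≈ 5.07×10^4 rad/s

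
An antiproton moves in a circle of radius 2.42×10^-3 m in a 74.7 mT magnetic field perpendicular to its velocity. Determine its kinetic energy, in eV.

K ≈ 1.57 eV

v = qBr/m = (1×1.60×10^-19)(0.0747)(2.42×10^-3) / (1.67×10^-27) = 1.73×10^4 m/s.
K = ½mv² = 0.5·(1.67×10^-27)·(1.73×10^4)² = 2.50×10^-19 J = 1.57 eV.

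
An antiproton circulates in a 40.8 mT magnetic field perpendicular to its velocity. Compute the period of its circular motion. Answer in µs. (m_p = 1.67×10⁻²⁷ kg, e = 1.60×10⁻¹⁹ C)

The cyclotron period is independent of speed: T = 2πm/(qB).
T = 2π(1.67×10^-27) / [(1×1.60×10^-19)(0.0408)] = 1.61×10^-6 s.

T ≈ 1.61 µs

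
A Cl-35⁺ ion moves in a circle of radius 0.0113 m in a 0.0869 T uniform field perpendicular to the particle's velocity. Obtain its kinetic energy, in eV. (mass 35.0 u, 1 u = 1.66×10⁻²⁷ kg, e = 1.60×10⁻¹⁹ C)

K ≈ 1.33 eV

v = qBr/m = (1×1.60×10^-19)(0.0869)(0.0113) / (5.81×10^-26) = 2700 m/s.
K = ½mv² = 0.5·(5.81×10^-26)·(2700)² = 2.12×10^-19 J = 1.33 eV.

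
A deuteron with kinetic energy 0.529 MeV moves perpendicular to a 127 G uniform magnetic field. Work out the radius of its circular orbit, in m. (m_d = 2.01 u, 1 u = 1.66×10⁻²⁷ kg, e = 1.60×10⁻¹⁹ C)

r ≈ 11.7 m

Convert the energy: K = 0.529 MeV = 8.46×10^-14 J.
v = √(2K/m) = √(2·8.46×10^-14/3.34×10^-27) = 7.12×10^6 m/s.
r = mv/(qB) = (3.34×10^-27)(7.12×10^6) / [(1×1.60×10^-19)(0.0127)] = 11.7 m.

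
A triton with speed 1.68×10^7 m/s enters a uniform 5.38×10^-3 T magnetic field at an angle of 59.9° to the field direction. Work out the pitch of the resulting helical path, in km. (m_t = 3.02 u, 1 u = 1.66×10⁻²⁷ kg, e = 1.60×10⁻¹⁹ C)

pitch ≈ 0.308 km

The velocity component along B is v∥ = v cos59.9° = 8.43×10^6 m/s.
The cyclotron period T = 2πm/(qB) = 3.66×10^-5 s is set by m, q, B alone.
Pitch = v∥·T = (8.43×10^6)(3.66×10^-5) = 308 m.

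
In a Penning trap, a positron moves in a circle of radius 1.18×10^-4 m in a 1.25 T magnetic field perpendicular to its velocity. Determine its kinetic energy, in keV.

K ≈ 1.91 keV

v = qBr/m = (1×1.60×10^-19)(1.25)(1.18×10^-4) / (9.11×10^-31) = 2.59×10^7 m/s.
K = ½mv² = 0.5·(9.11×10^-31)·(2.59×10^7)² = 3.06×10^-16 J = 1.91 keV.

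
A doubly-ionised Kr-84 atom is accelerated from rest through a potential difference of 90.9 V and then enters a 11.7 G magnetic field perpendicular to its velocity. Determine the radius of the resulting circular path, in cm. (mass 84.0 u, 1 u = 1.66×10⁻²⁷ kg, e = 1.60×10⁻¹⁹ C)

The kinetic energy gained is K = qV = (2×1.60×10^-19)(90.9) = 2.91×10^-17 J.
v = √(2K/m) = 2.04×10^4 m/s.
r = mv/(qB) = (1.39×10^-25)(2.04×10^4) / [(2×1.60×10^-19)(1.17×10^-3)] = 7.61 m.

r ≈ 761 cm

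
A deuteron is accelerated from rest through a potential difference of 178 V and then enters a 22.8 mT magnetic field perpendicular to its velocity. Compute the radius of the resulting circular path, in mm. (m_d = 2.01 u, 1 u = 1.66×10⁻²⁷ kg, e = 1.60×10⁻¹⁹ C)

r ≈ 120 mm

The kinetic energy gained is K = qV = (1×1.60×10^-19)(178) = 2.85×10^-17 J.
v = √(2K/m) = 1.31×10^5 m/s.
r = mv/(qB) = (3.34×10^-27)(1.31×10^5) / [(1×1.60×10^-19)(0.0228)] = 0.120 m.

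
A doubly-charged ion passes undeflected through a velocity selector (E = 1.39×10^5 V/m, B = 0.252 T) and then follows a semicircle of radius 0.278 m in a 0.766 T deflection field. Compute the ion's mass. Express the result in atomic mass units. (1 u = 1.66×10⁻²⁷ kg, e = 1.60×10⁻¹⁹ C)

v = E/B₁ = 5.52×10^5 m/s.
From r = mv/(qB₂), m = qB₂r/v = (2×1.60×10^-19)(0.766)(0.278) / (5.52×10^5) = 1.24×10^-25 kg.
In atomic mass units: m = 1.24×10^-25 / 1.66×10^-27 = 74.4 u.

m ≈ 74.4 u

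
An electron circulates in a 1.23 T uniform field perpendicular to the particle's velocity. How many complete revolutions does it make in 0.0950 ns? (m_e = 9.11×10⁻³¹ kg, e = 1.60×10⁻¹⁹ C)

N = 3

T = 2πm/(qB) = 2π(9.11×10^-31) / [(1×1.60×10^-19)(1.23)] = 2.9085×10^-11 s.
N = t/T = 9.50×10^-11 / 2.9085×10^-11 ≈ 3.27, so 3 complete revolutions.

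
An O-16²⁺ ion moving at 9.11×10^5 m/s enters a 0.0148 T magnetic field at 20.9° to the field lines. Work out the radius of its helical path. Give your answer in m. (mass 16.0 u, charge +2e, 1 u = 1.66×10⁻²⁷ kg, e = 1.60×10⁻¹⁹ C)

Only the perpendicular component v⊥ = v sin20.9° = 3.25×10^5 m/s is bent by the field.
r = m v⊥ /(qB) = (2.66×10^-26)(3.25×10^5) / [(2×1.60×10^-19)(0.0148)] = 1.82 m.

r ≈ 1.82 m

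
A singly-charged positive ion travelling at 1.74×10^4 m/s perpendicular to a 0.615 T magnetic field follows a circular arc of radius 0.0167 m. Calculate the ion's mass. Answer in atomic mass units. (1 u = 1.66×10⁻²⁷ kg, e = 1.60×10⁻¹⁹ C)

m ≈ 56.9 u

qvB = mv²/r ⇒ m = qBr/v.
m = (1×1.60×10^-19)(0.615)(0.0167) / (1.74×10^4) = 9.44×10^-26 kg = 56.9 u.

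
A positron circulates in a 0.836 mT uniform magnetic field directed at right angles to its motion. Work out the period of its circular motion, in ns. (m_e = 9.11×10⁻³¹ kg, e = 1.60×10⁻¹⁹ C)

T ≈ 42.8 ns

The cyclotron period is independent of speed: T = 2πm/(qB).
T = 2π(9.11×10^-31) / [(1×1.60×10^-19)(8.36×10^-4)] = 4.28×10^-8 s.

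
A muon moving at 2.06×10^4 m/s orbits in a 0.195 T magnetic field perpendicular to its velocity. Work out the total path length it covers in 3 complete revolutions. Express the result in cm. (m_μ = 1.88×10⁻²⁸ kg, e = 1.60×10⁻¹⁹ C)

r = mv/(qB) = 1.24×10^-4 m, so one revolution covers 2πr = 7.80×10^-4 m.
In 3 revolutions: L = 3·2πr = 2.34×10^-3 m.

L ≈ 0.234 cm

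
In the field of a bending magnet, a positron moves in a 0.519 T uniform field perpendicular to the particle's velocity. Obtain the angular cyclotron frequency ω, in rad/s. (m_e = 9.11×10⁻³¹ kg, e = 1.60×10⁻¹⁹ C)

ω = qB/m = (1×1.60×10^-19)(0.519) / (9.11×10^-31) = 9.12×10^10 rad/s.

ω ≈ 9.12×10^10 rad/s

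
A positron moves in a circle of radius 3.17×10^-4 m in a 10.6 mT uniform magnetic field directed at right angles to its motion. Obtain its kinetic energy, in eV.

K ≈ 0.992 eV

v = qBr/m = (1×1.60×10^-19)(0.0106)(3.17×10^-4) / (9.11×10^-31) = 5.90×10^5 m/s.
K = ½mv² = 0.5·(9.11×10^-31)·(5.90×10^5)² = 1.59×10^-19 J = 0.992 eV.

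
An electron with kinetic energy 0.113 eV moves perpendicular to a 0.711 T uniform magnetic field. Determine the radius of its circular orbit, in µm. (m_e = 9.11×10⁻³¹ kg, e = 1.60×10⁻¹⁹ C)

r ≈ 1.60 µm

Convert the energy: K = 0.113 eV = 1.81×10^-20 J.
v = √(2K/m) = √(2·1.81×10^-20/9.11×10^-31) = 1.99×10^5 m/s.
r = mv/(qB) = (9.11×10^-31)(1.99×10^5) / [(1×1.60×10^-19)(0.711)] = 1.60×10^-6 m.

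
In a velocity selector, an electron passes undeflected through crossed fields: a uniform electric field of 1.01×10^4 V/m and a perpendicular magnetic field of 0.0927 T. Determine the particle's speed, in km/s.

For zero net force, qE = qvB, so v = E/B.
v = (1.01×10^4) / (0.0927) = 1.09×10^5 m/s.

v ≈ 109 km/s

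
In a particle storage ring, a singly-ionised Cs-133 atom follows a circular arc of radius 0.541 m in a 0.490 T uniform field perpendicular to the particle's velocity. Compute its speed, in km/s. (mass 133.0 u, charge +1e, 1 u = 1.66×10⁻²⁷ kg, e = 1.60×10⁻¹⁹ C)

v ≈ 192 km/s

From qvB = mv²/r, v = qBr/m.
v = (1×1.60×10^-19)(0.490)(0.541) / (2.21×10^-25) = 1.92×10^5 m/s.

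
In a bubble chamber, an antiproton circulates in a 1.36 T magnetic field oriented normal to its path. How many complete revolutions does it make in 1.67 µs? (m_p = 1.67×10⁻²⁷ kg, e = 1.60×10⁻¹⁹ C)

T = 2πm/(qB) = 2π(1.67×10^-27) / [(1×1.60×10^-19)(1.36)] = 4.8221×10^-8 s.
N = t/T = 1.67×10^-6 / 4.8221×10^-8 ≈ 34.63, so 34 complete revolutions.

N = 34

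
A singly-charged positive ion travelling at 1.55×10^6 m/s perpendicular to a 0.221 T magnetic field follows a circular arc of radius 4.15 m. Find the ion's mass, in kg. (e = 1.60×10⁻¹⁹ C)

qvB = mv²/r ⇒ m = qBr/v.
m = (1×1.60×10^-19)(0.221)(4.15) / (1.55×10^6) = 9.47×10^-26 kg.

m ≈ 9.47×10^-26 kg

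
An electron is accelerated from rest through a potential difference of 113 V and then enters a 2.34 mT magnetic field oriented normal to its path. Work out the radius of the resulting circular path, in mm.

r ≈ 15.3 mm

The kinetic energy gained is K = qV = (1×1.60×10^-19)(113) = 1.81×10^-17 J.
v = √(2K/m) = 6.30×10^6 m/s.
r = mv/(qB) = (9.11×10^-31)(6.30×10^6) / [(1×1.60×10^-19)(2.34×10^-3)] = 0.0153 m.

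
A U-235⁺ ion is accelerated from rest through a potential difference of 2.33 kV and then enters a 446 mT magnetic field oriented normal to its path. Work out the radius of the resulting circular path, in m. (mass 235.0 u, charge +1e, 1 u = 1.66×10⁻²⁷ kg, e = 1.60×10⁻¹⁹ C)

r ≈ 0.239 m

The kinetic energy gained is K = qV = (1×1.60×10^-19)(2330) = 3.73×10^-16 J.
v = √(2K/m) = 4.37×10^4 m/s.
r = mv/(qB) = (3.90×10^-25)(4.37×10^4) / [(1×1.60×10^-19)(0.446)] = 0.239 m.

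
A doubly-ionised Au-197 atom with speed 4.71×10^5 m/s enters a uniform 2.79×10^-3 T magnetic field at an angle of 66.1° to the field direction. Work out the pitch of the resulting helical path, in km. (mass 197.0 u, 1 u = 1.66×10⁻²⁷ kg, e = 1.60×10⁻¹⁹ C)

The velocity component along B is v∥ = v cos66.1° = 1.91×10^5 m/s.
The cyclotron period T = 2πm/(qB) = 2.30×10^-3 s is set by m, q, B alone.
Pitch = v∥·T = (1.91×10^5)(2.30×10^-3) = 439 m.

pitch ≈ 0.439 km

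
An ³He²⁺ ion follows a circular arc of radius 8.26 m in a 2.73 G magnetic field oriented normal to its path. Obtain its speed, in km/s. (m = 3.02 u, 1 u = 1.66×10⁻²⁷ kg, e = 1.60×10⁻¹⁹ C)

v ≈ 144 km/s

From qvB = mv²/r, v = qBr/m.
v = (2×1.60×10^-19)(2.73×10^-4)(8.26) / (5.01×10^-27) = 1.44×10^5 m/s.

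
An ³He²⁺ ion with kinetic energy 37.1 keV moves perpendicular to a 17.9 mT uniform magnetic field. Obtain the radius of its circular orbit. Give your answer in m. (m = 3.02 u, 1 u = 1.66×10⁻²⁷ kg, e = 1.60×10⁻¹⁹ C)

Convert the energy: K = 37.1 keV = 5.94×10^-15 J.
v = √(2K/m) = √(2·5.94×10^-15/5.01×10^-27) = 1.54×10^6 m/s.
r = mv/(qB) = (5.01×10^-27)(1.54×10^6) / [(2×1.60×10^-19)(0.0179)] = 1.35 m.

r ≈ 1.35 m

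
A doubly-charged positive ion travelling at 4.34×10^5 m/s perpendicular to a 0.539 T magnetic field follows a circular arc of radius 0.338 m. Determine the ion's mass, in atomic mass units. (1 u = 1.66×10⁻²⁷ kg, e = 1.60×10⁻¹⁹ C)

qvB = mv²/r ⇒ m = qBr/v.
m = (2×1.60×10^-19)(0.539)(0.338) / (4.34×10^5) = 1.34×10^-25 kg = 80.9 u.

m ≈ 80.9 u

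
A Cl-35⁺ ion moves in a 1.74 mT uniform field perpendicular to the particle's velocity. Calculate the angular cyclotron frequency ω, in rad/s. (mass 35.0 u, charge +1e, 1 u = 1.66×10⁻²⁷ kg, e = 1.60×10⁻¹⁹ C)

ω = qB/m = (1×1.60×10^-19)(1.74×10^-3) / (5.81×10^-26) = 4790 rad/s.

ω ≈ 4790 rad/s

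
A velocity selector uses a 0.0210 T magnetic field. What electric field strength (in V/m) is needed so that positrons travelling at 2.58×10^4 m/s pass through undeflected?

qE = qvB ⇒ E = vB = (2.58×10^4)(0.0210) = 542 V/m.

E ≈ 542 V/m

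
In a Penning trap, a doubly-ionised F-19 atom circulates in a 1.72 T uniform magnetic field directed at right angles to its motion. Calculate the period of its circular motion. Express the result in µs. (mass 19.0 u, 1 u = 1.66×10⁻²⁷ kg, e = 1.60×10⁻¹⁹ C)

T ≈ 0.360 µs

The cyclotron period is independent of speed: T = 2πm/(qB).
T = 2π(3.15×10^-26) / [(2×1.60×10^-19)(1.72)] = 3.60×10^-7 s.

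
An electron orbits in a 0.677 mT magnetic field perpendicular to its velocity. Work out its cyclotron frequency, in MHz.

f = qB/(2πm) = (1×1.60×10^-19)(6.77×10^-4) / [2π(9.11×10^-31)] = 1.89×10^7 Hz.

f ≈ 18.9 MHz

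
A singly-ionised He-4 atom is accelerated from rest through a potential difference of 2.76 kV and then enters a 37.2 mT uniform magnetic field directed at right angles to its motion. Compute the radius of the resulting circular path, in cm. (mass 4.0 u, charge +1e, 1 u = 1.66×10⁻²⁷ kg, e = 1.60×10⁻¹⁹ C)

The kinetic energy gained is K = qV = (1×1.60×10^-19)(2760) = 4.42×10^-16 J.
v = √(2K/m) = 3.65×10^5 m/s.
r = mv/(qB) = (6.64×10^-27)(3.65×10^5) / [(1×1.60×10^-19)(0.0372)] = 0.407 m.

r ≈ 40.7 cm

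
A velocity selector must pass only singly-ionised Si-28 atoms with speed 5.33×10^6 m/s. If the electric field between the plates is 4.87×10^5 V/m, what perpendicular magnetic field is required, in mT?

qE = qvB ⇒ B = E/v = (4.87×10^5) / (5.33×10^6) = 0.0914 T.

B ≈ 91.4 mT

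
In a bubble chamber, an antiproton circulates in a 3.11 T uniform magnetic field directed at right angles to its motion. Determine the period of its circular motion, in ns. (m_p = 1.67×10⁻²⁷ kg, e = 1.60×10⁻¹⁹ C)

T ≈ 21.1 ns

The cyclotron period is independent of speed: T = 2πm/(qB).
T = 2π(1.67×10^-27) / [(1×1.60×10^-19)(3.11)] = 2.11×10^-8 s.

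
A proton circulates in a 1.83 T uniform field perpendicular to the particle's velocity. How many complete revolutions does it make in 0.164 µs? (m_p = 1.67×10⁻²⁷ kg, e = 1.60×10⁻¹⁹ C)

N = 4

T = 2πm/(qB) = 2π(1.67×10^-27) / [(1×1.60×10^-19)(1.83)] = 3.5836×10^-8 s.
N = t/T = 1.64×10^-7 / 3.5836×10^-8 ≈ 4.58, so 4 complete revolutions.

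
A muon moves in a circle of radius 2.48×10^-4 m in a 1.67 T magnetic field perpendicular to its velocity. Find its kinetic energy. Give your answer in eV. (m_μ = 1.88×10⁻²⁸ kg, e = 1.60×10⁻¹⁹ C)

K ≈ 73.0 eV

v = qBr/m = (1×1.60×10^-19)(1.67)(2.48×10^-4) / (1.88×10^-28) = 3.52×10^5 m/s.
K = ½mv² = 0.5·(1.88×10^-28)·(3.52×10^5)² = 1.17×10^-17 J = 73.0 eV.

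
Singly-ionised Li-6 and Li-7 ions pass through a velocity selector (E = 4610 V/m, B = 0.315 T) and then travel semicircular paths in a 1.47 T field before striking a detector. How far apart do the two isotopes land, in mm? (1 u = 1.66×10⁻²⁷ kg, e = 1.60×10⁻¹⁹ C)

Both emerge at v = E/B₁ = 1.46×10^4 m/s.
r = mv/(qB₂), so r₁ = 6.20×10^-4 m and r₂ = 7.23×10^-4 m, giving Δr = 1.03×10^-4 m.
After a semicircle each ion lands a diameter 2r from the entry slit, so the separation is 2Δr = 2.07×10^-4 m.

Δd ≈ 0.207 mm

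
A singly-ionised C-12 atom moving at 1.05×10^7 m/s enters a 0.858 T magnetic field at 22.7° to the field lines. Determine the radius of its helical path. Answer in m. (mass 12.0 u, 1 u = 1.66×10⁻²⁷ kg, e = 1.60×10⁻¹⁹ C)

Only the perpendicular component v⊥ = v sin22.7° = 4.05×10^6 m/s is bent by the field.
r = m v⊥ /(qB) = (1.99×10^-26)(4.05×10^6) / [(1×1.60×10^-19)(0.858)] = 0.588 m.

r ≈ 0.588 m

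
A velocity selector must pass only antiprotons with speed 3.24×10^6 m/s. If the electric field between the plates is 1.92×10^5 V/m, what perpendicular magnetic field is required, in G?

qE = qvB ⇒ B = E/v = (1.92×10^5) / (3.24×10^6) = 0.0593 T.

B ≈ 593 G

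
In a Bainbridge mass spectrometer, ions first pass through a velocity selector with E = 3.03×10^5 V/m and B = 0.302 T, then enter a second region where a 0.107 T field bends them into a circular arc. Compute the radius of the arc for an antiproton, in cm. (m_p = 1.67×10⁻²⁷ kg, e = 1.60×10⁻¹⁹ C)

r ≈ 9.79 cm

The selector passes v = E/B = 3.03×10^5/0.302 = 1.00×10^6 m/s.
In the deflection region, r = mv/(qB₂) = (1.67×10^-27)(1.00×10^6) / [(1×1.60×10^-19)(0.107)] = 0.0979 m.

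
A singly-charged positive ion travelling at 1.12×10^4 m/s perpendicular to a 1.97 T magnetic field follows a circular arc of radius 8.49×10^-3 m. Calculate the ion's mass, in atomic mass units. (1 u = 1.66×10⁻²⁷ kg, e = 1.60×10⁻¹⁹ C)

m ≈ 144 u

qvB = mv²/r ⇒ m = qBr/v.
m = (1×1.60×10^-19)(1.97)(8.49×10^-3) / (1.12×10^4) = 2.39×10^-25 kg = 144 u.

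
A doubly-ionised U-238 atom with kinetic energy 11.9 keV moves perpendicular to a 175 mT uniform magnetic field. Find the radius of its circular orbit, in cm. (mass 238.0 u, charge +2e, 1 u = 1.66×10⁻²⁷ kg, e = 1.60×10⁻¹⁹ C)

Convert the energy: K = 11.9 keV = 1.90×10^-15 J.
v = √(2K/m) = √(2·1.90×10^-15/3.95×10^-25) = 9.82×10^4 m/s.
r = mv/(qB) = (3.95×10^-25)(9.82×10^4) / [(2×1.60×10^-19)(0.175)] = 0.693 m.

r ≈ 69.3 cm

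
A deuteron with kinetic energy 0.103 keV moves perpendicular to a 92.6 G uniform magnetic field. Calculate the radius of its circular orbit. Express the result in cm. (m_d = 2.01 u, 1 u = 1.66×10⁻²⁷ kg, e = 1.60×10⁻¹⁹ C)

Convert the energy: K = 0.103 keV = 1.65×10^-17 J.
v = √(2K/m) = √(2·1.65×10^-17/3.34×10^-27) = 9.94×10^4 m/s.
r = mv/(qB) = (3.34×10^-27)(9.94×10^4) / [(1×1.60×10^-19)(9.26×10^-3)] = 0.224 m.

r ≈ 22.4 cm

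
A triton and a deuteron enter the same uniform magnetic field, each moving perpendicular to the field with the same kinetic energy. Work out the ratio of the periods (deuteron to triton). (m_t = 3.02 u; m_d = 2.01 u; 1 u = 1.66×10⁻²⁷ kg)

ratio ≈ 0.666

T = 2πm/(qB) is independent of speed, so T₂/T₁ = (m₂/q₂)/(m₁/q₁).
T_{deuteron}/T_{triton} = (3.34×10^-27/1e) / (5.01×10^-27/1e) = 0.666.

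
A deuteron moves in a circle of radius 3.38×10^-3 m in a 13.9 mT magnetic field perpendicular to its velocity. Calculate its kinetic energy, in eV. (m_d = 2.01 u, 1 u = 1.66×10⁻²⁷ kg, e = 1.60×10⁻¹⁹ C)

K ≈ 0.0529 eV

v = qBr/m = (1×1.60×10^-19)(0.0139)(3.38×10^-3) / (3.34×10^-27) = 2250 m/s.
K = ½mv² = 0.5·(3.34×10^-27)·(2250)² = 8.47×10^-21 J = 0.0529 eV.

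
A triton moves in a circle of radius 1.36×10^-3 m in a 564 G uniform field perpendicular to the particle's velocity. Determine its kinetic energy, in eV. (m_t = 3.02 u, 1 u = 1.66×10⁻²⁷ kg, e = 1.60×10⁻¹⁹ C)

K ≈ 0.0939 eV

v = qBr/m = (1×1.60×10^-19)(0.0564)(1.36×10^-3) / (5.01×10^-27) = 2450 m/s.
K = ½mv² = 0.5·(5.01×10^-27)·(2450)² = 1.50×10^-20 J = 0.0939 eV.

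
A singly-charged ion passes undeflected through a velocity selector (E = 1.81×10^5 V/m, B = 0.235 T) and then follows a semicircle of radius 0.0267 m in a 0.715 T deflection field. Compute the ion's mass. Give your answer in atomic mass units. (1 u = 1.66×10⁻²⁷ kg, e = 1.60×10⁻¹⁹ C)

m ≈ 2.39 u

v = E/B₁ = 7.70×10^5 m/s.
From r = mv/(qB₂), m = qB₂r/v = (1×1.60×10^-19)(0.715)(0.0267) / (7.70×10^5) = 3.97×10^-27 kg.
In atomic mass units: m = 3.97×10^-27 / 1.66×10^-27 = 2.39 u.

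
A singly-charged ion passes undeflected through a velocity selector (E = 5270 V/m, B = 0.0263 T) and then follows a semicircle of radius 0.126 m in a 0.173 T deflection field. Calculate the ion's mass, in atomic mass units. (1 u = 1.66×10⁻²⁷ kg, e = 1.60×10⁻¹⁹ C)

m ≈ 10.5 u

v = E/B₁ = 2.00×10^5 m/s.
From r = mv/(qB₂), m = qB₂r/v = (1×1.60×10^-19)(0.173)(0.126) / (2.00×10^5) = 1.74×10^-26 kg.
In atomic mass units: m = 1.74×10^-26 / 1.66×10^-27 = 10.5 u.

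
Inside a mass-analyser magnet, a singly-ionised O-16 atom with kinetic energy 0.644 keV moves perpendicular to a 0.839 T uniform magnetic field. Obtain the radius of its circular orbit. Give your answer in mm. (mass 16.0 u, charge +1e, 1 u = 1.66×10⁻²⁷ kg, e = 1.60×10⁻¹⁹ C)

Convert the energy: K = 0.644 keV = 1.03×10^-16 J.
v = √(2K/m) = √(2·1.03×10^-16/2.66×10^-26) = 8.81×10^4 m/s.
r = mv/(qB) = (2.66×10^-26)(8.81×10^4) / [(1×1.60×10^-19)(0.839)] = 0.0174 m.

r ≈ 17.4 mm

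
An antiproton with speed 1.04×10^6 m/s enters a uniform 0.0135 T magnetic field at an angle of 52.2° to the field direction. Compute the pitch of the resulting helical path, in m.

pitch ≈ 3.10 m

The velocity component along B is v∥ = v cos52.2° = 6.37×10^5 m/s.
The cyclotron period T = 2πm/(qB) = 4.86×10^-6 s is set by m, q, B alone.
Pitch = v∥·T = (6.37×10^5)(4.86×10^-6) = 3.10 m.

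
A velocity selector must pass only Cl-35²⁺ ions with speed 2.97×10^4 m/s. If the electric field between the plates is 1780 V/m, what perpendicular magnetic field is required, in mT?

B ≈ 59.9 mT

qE = qvB ⇒ B = E/v = (1780) / (2.97×10^4) = 0.0599 T.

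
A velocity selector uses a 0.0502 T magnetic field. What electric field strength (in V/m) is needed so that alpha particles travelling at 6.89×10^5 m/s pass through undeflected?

qE = qvB ⇒ E = vB = (6.89×10^5)(0.0502) = 3.46×10^4 V/m.

E ≈ 3.46×10^4 V/m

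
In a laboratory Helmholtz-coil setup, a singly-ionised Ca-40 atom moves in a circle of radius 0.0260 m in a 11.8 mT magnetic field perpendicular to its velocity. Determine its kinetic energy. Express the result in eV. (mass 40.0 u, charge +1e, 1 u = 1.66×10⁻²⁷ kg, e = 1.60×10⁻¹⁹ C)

v = qBr/m = (1×1.60×10^-19)(0.0118)(0.0260) / (6.64×10^-26) = 739 m/s.
K = ½mv² = 0.5·(6.64×10^-26)·(739)² = 1.81×10^-20 J = 0.113 eV.

K ≈ 0.113 eV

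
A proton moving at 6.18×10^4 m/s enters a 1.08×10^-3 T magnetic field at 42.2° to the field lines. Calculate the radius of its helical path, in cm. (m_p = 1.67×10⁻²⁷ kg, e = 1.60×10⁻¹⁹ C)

r ≈ 40.1 cm

Only the perpendicular component v⊥ = v sin42.2° = 4.15×10^4 m/s is bent by the field.
r = m v⊥ /(qB) = (1.67×10^-27)(4.15×10^4) / [(1×1.60×10^-19)(1.08×10^-3)] = 0.401 m.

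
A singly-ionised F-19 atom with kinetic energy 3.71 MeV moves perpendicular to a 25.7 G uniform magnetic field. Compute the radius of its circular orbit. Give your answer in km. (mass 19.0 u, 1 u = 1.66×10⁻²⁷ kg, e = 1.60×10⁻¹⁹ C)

r ≈ 0.471 km

Convert the energy: K = 3.71 MeV = 5.94×10^-13 J.
v = √(2K/m) = √(2·5.94×10^-13/3.15×10^-26) = 6.14×10^6 m/s.
r = mv/(qB) = (3.15×10^-26)(6.14×10^6) / [(1×1.60×10^-19)(2.57×10^-3)] = 471 m.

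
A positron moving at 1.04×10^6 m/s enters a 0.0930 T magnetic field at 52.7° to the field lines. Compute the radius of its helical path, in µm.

Only the perpendicular component v⊥ = v sin52.7° = 8.27×10^5 m/s is bent by the field.
r = m v⊥ /(qB) = (9.11×10^-31)(8.27×10^5) / [(1×1.60×10^-19)(0.0930)] = 5.06×10^-5 m.

r ≈ 50.6 µm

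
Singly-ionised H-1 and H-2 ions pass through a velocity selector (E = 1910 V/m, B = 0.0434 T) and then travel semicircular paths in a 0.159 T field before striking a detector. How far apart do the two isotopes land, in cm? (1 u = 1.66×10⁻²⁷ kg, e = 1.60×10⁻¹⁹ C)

Δd ≈ 0.574 cm

Both emerge at v = E/B₁ = 4.40×10^4 m/s.
r = mv/(qB₂), so r₁ = 2.87×10^-3 m and r₂ = 5.74×10^-3 m, giving Δr = 2.87×10^-3 m.
After a semicircle each ion lands a diameter 2r from the entry slit, so the separation is 2Δr = 5.74×10^-3 m.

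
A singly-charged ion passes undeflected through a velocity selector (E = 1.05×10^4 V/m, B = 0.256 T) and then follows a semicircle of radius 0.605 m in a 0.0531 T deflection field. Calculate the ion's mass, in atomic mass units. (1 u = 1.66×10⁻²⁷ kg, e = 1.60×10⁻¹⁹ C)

m ≈ 75.5 u

v = E/B₁ = 4.10×10^4 m/s.
From r = mv/(qB₂), m = qB₂r/v = (1×1.60×10^-19)(0.0531)(0.605) / (4.10×10^4) = 1.25×10^-25 kg.
In atomic mass units: m = 1.25×10^-25 / 1.66×10^-27 = 75.5 u.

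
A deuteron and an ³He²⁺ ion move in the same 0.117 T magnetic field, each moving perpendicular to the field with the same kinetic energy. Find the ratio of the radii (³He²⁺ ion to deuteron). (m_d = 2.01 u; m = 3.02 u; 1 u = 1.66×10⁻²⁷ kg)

r = √(2mK)/(qB) ⇒ at equal K, r ∝ √m/q.
r_{³He²⁺ ion}/r_{deuteron} = 0.613.

ratio ≈ 0.613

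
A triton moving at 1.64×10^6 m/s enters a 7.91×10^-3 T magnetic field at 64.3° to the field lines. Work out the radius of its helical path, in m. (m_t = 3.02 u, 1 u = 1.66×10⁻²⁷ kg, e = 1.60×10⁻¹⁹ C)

r ≈ 5.85 m

Only the perpendicular component v⊥ = v sin64.3° = 1.48×10^6 m/s is bent by the field.
r = m v⊥ /(qB) = (5.01×10^-27)(1.48×10^6) / [(1×1.60×10^-19)(7.91×10^-3)] = 5.85 m.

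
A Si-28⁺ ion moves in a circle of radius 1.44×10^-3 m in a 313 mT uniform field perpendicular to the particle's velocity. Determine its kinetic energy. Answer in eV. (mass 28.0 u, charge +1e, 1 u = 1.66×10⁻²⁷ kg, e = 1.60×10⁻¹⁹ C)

K ≈ 0.350 eV

v = qBr/m = (1×1.60×10^-19)(0.313)(1.44×10^-3) / (4.65×10^-26) = 1550 m/s.
K = ½mv² = 0.5·(4.65×10^-26)·(1550)² = 5.59×10^-20 J = 0.350 eV.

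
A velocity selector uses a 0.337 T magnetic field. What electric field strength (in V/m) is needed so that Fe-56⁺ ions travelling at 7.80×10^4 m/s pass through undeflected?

E ≈ 2.63×10^4 V/m

qE = qvB ⇒ E = vB = (7.80×10^4)(0.337) = 2.63×10^4 V/m.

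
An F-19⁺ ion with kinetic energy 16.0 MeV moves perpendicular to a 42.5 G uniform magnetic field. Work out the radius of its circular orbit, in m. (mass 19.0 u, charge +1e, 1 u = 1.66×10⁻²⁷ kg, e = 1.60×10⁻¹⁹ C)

Convert the energy: K = 16.0 MeV = 2.56×10^-12 J.
v = √(2K/m) = √(2·2.56×10^-12/3.15×10^-26) = 1.27×10^7 m/s.
r = mv/(qB) = (3.15×10^-26)(1.27×10^7) / [(1×1.60×10^-19)(4.25×10^-3)] = 591 m.

r ≈ 591 m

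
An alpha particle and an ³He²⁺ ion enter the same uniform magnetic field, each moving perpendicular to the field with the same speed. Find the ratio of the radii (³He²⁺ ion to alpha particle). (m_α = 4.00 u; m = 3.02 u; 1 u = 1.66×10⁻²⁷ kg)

r = mv/(qB) ⇒ at equal v, r ∝ m/q.
r_{³He²⁺ ion}/r_{alpha particle} = 0.755.

ratio ≈ 0.755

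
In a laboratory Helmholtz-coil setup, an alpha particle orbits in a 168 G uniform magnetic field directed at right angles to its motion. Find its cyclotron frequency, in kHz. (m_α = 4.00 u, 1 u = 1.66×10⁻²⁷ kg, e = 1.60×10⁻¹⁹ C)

f ≈ 129 kHz

f = qB/(2πm) = (2×1.60×10^-19)(0.0168) / [2π(6.64×10^-27)] = 1.29×10^5 Hz.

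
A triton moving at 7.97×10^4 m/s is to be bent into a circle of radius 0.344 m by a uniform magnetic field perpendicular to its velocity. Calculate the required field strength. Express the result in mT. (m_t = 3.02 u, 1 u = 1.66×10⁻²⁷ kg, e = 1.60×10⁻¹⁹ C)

qvB = mv²/r gives B = mv/(qr).
B = (5.01×10^-27)(7.97×10^4) / [(1×1.60×10^-19)(0.344)] = 7.26×10^-3 T.

B ≈ 7.26 mT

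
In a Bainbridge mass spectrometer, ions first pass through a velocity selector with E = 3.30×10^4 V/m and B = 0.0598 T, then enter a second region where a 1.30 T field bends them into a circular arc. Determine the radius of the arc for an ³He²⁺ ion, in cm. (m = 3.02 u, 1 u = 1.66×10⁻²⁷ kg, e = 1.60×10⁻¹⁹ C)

The selector passes v = E/B = 3.30×10^4/0.0598 = 5.52×10^5 m/s.
In the deflection region, r = mv/(qB₂) = (5.01×10^-27)(5.52×10^5) / [(2×1.60×10^-19)(1.30)] = 6.65×10^-3 m.

r ≈ 0.665 cm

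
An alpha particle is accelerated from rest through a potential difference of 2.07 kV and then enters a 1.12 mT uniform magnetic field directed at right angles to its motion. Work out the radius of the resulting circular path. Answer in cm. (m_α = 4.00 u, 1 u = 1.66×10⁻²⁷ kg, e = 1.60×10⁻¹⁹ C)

The kinetic energy gained is K = qV = (2×1.60×10^-19)(2070) = 6.62×10^-16 J.
v = √(2K/m) = 4.47×10^5 m/s.
r = mv/(qB) = (6.64×10^-27)(4.47×10^5) / [(2×1.60×10^-19)(1.12×10^-3)] = 8.28 m.

r ≈ 828 cm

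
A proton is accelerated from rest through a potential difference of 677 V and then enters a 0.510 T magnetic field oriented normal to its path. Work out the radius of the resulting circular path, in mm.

The kinetic energy gained is K = qV = (1×1.60×10^-19)(677) = 1.08×10^-16 J.
v = √(2K/m) = 3.60×10^5 m/s.
r = mv/(qB) = (1.67×10^-27)(3.60×10^5) / [(1×1.60×10^-19)(0.510)] = 7.37×10^-3 m.

r ≈ 7.37 mm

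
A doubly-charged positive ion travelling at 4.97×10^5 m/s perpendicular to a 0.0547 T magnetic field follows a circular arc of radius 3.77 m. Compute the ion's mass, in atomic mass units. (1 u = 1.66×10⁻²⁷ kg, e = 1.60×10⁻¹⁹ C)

qvB = mv²/r ⇒ m = qBr/v.
m = (2×1.60×10^-19)(0.0547)(3.77) / (4.97×10^5) = 1.33×10^-25 kg = 80.0 u.

m ≈ 80.0 u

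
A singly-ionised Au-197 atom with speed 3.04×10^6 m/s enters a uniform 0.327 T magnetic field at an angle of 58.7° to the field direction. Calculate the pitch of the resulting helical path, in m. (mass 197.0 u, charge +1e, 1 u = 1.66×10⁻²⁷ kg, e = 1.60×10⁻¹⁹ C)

pitch ≈ 62.0 m

The velocity component along B is v∥ = v cos58.7° = 1.58×10^6 m/s.
The cyclotron period T = 2πm/(qB) = 3.93×10^-5 s is set by m, q, B alone.
Pitch = v∥·T = (1.58×10^6)(3.93×10^-5) = 62.0 m.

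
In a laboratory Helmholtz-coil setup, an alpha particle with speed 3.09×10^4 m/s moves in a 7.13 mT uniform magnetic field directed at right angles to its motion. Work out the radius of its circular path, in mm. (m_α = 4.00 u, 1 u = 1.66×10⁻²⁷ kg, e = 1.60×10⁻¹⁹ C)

r ≈ 89.9 mm

The magnetic force provides the centripetal force: qvB = mv²/r, so r = mv/(qB).
r = (6.64×10^-27 kg)(3.09×10^4 m/s) / [(2×1.60×10^-19 C)(7.13×10^-3 T)] = 0.0899 m.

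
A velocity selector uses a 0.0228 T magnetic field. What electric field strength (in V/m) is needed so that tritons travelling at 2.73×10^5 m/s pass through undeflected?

E ≈ 6220 V/m

qE = qvB ⇒ E = vB = (2.73×10^5)(0.0228) = 6220 V/m.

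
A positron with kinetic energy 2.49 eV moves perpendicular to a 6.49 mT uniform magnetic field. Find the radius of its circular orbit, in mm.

Convert the energy: K = 2.49 eV = 3.98×10^-19 J.
v = √(2K/m) = √(2·3.98×10^-19/9.11×10^-31) = 9.35×10^5 m/s.
r = mv/(qB) = (9.11×10^-31)(9.35×10^5) / [(1×1.60×10^-19)(6.49×10^-3)] = 8.20×10^-4 m.

r ≈ 0.820 mm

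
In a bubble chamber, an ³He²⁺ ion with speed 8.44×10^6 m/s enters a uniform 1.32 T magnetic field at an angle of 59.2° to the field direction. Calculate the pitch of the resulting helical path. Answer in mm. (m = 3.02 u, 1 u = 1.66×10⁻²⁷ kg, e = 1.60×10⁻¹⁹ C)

pitch ≈ 322 mm

The velocity component along B is v∥ = v cos59.2° = 4.32×10^6 m/s.
The cyclotron period T = 2πm/(qB) = 7.46×10^-8 s is set by m, q, B alone.
Pitch = v∥·T = (4.32×10^6)(7.46×10^-8) = 0.322 m.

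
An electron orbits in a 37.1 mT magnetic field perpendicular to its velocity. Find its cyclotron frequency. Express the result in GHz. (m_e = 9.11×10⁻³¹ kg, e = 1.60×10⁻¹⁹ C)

f ≈ 1.04 GHz

f = qB/(2πm) = (1×1.60×10^-19)(0.0371) / [2π(9.11×10^-31)] = 1.04×10^9 Hz.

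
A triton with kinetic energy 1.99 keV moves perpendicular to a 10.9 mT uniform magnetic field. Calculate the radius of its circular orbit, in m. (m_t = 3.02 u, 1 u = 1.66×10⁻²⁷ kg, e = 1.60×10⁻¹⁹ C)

Convert the energy: K = 1.99 keV = 3.18×10^-16 J.
v = √(2K/m) = √(2·3.18×10^-16/5.01×10^-27) = 3.56×10^5 m/s.
r = mv/(qB) = (5.01×10^-27)(3.56×10^5) / [(1×1.60×10^-19)(0.0109)] = 1.02 m.

r ≈ 1.02 m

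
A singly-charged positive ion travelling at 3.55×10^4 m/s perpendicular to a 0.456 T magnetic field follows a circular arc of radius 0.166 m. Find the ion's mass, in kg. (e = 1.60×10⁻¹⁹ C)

qvB = mv²/r ⇒ m = qBr/v.
m = (1×1.60×10^-19)(0.456)(0.166) / (3.55×10^4) = 3.41×10^-25 kg.

m ≈ 3.41×10^-25 kg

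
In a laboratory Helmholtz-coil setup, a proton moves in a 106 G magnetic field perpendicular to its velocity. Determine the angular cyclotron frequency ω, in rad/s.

ω ≈ 1.02×10^6 rad/s

ω = qB/m = (1×1.60×10^-19)(0.0106) / (1.67×10^-27) = 1.02×10^6 rad/s.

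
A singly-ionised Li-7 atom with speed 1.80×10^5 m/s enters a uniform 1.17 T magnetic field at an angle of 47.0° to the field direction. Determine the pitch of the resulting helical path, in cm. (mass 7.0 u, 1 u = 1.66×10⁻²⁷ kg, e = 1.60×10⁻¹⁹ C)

pitch ≈ 4.79 cm

The velocity component along B is v∥ = v cos47.0° = 1.23×10^5 m/s.
The cyclotron period T = 2πm/(qB) = 3.90×10^-7 s is set by m, q, B alone.
Pitch = v∥·T = (1.23×10^5)(3.90×10^-7) = 0.0479 m.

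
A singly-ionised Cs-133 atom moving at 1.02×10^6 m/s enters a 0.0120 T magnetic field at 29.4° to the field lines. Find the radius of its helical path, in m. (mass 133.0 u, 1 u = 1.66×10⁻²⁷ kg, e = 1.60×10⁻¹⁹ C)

r ≈ 57.6 m

Only the perpendicular component v⊥ = v sin29.4° = 5.01×10^5 m/s is bent by the field.
r = m v⊥ /(qB) = (2.21×10^-25)(5.01×10^5) / [(1×1.60×10^-19)(0.0120)] = 57.6 m.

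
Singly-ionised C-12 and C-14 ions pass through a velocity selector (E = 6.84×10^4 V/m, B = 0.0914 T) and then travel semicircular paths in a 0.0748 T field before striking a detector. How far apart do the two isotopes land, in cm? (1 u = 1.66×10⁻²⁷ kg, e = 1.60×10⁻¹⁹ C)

Δd ≈ 41.5 cm

Both emerge at v = E/B₁ = 7.48×10^5 m/s.
r = mv/(qB₂), so r₁ = 1.246 m and r₂ = 1.453 m, giving Δr = 0.208 m.
After a semicircle each ion lands a diameter 2r from the entry slit, so the separation is 2Δr = 0.415 m.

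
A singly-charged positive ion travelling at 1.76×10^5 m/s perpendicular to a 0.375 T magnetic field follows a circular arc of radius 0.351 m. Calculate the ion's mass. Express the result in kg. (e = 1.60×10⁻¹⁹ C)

m ≈ 1.20×10^-25 kg

qvB = mv²/r ⇒ m = qBr/v.
m = (1×1.60×10^-19)(0.375)(0.351) / (1.76×10^5) = 1.20×10^-25 kg.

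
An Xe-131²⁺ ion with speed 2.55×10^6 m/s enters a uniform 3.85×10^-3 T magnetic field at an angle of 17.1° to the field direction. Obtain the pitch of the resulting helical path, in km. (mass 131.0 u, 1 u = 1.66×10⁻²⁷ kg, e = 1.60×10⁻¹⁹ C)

pitch ≈ 2.70 km

The velocity component along B is v∥ = v cos17.1° = 2.44×10^6 m/s.
The cyclotron period T = 2πm/(qB) = 1.11×10^-3 s is set by m, q, B alone.
Pitch = v∥·T = (2.44×10^6)(1.11×10^-3) = 2700 m.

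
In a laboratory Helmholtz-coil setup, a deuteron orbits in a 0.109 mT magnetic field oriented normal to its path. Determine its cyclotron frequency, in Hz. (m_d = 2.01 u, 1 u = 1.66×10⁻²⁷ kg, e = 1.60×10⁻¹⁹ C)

f = qB/(2πm) = (1×1.60×10^-19)(1.09×10^-4) / [2π(3.34×10^-27)] = 832 Hz.

f ≈ 832 Hz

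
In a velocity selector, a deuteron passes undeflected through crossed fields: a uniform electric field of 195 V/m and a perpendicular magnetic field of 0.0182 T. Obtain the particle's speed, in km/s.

v ≈ 10.7 km/s

For zero net force, qE = qvB, so v = E/B.
v = (195) / (0.0182) = 1.07×10^4 m/s.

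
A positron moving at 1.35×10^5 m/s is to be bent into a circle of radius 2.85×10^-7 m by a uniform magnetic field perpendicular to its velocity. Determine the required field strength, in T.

B ≈ 2.70 T

qvB = mv²/r gives B = mv/(qr).
B = (9.11×10^-31)(1.35×10^5) / [(1×1.60×10^-19)(2.85×10^-7)] = 2.70 T.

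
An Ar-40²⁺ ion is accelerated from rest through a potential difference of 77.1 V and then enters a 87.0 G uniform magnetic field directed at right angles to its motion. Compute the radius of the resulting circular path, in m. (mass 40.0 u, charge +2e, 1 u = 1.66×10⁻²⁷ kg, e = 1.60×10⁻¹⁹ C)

r ≈ 0.650 m

The kinetic energy gained is K = qV = (2×1.60×10^-19)(77.1) = 2.47×10^-17 J.
v = √(2K/m) = 2.73×10^4 m/s.
r = mv/(qB) = (6.64×10^-26)(2.73×10^4) / [(2×1.60×10^-19)(8.70×10^-3)] = 0.650 m.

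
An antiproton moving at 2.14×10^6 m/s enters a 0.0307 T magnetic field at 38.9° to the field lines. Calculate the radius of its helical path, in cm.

r ≈ 45.7 cm

Only the perpendicular component v⊥ = v sin38.9° = 1.34×10^6 m/s is bent by the field.
r = m v⊥ /(qB) = (1.67×10^-27)(1.34×10^6) / [(1×1.60×10^-19)(0.0307)] = 0.457 m.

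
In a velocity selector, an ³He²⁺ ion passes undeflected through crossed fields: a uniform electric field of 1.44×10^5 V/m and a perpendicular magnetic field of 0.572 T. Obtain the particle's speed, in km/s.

For zero net force, qE = qvB, so v = E/B.
v = (1.44×10^5) / (0.572) = 2.52×10^5 m/s.

v ≈ 252 km/s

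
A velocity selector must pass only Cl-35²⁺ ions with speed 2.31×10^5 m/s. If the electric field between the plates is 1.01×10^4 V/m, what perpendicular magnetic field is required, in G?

qE = qvB ⇒ B = E/v = (1.01×10^4) / (2.31×10^5) = 0.0437 T.

B ≈ 437 G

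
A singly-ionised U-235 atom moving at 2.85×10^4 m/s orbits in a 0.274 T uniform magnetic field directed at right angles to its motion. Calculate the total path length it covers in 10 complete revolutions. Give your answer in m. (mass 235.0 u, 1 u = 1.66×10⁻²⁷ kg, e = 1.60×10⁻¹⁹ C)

L ≈ 15.9 m

r = mv/(qB) = 0.254 m, so one revolution covers 2πr = 1.59 m.
In 10 revolutions: L = 10·2πr = 15.9 m.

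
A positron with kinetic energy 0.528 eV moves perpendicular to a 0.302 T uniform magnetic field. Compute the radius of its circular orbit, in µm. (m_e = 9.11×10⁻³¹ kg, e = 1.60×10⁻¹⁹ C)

r ≈ 8.12 µm

Convert the energy: K = 0.528 eV = 8.45×10^-20 J.
v = √(2K/m) = √(2·8.45×10^-20/9.11×10^-31) = 4.31×10^5 m/s.
r = mv/(qB) = (9.11×10^-31)(4.31×10^5) / [(1×1.60×10^-19)(0.302)] = 8.12×10^-6 m.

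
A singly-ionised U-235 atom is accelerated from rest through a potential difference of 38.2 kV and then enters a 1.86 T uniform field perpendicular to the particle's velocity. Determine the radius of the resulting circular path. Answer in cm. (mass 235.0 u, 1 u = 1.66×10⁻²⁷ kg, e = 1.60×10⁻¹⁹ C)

The kinetic energy gained is K = qV = (1×1.60×10^-19)(3.82×10^4) = 6.11×10^-15 J.
v = √(2K/m) = 1.77×10^5 m/s.
r = mv/(qB) = (3.90×10^-25)(1.77×10^5) / [(1×1.60×10^-19)(1.86)] = 0.232 m.

r ≈ 23.2 cm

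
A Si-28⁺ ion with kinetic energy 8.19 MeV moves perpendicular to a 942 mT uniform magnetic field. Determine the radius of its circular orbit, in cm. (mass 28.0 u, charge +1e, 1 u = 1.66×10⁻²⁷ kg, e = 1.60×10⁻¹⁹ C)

r ≈ 232 cm

Convert the energy: K = 8.19 MeV = 1.31×10^-12 J.
v = √(2K/m) = √(2·1.31×10^-12/4.65×10^-26) = 7.51×10^6 m/s.
r = mv/(qB) = (4.65×10^-26)(7.51×10^6) / [(1×1.60×10^-19)(0.942)] = 2.32 m.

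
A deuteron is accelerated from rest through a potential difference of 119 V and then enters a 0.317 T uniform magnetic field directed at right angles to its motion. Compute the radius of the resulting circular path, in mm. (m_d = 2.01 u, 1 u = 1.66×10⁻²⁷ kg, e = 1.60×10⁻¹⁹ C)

r ≈ 7.03 mm

The kinetic energy gained is K = qV = (1×1.60×10^-19)(119) = 1.90×10^-17 J.
v = √(2K/m) = 1.07×10^5 m/s.
r = mv/(qB) = (3.34×10^-27)(1.07×10^5) / [(1×1.60×10^-19)(0.317)] = 7.03×10^-3 m.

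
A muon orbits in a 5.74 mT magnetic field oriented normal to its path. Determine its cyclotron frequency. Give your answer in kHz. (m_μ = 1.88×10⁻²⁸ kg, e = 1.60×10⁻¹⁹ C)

f = qB/(2πm) = (1×1.60×10^-19)(5.74×10^-3) / [2π(1.88×10^-28)] = 7.77×10^5 Hz.

f ≈ 777 kHz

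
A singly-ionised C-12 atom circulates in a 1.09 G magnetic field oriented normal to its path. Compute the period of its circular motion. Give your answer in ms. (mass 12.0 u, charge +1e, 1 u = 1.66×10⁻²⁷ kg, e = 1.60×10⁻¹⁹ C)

The cyclotron period is independent of speed: T = 2πm/(qB).
T = 2π(1.99×10^-26) / [(1×1.60×10^-19)(1.09×10^-4)] = 7.18×10^-3 s.

T ≈ 7.18 ms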